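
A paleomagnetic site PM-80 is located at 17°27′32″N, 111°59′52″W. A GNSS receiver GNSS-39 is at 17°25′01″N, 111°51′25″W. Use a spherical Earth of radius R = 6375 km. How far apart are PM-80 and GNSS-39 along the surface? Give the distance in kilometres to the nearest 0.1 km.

PM-80: φ = +17.45889°, λ = -111.99778°
GNSS-39: φ = +17.41694°, λ = -111.85694°
Δφ = -0.0419°,  Δλ = 0.1408°
a = sin²(Δφ/2) + cos φ₁ cos φ₂ sin²(Δλ/2) = 0.000002
c = 2·arcsin(√a) = 0.002457 rad = 0.1408°
d = R·c = 6375 × 0.002457 = 15.7 km

15.7 km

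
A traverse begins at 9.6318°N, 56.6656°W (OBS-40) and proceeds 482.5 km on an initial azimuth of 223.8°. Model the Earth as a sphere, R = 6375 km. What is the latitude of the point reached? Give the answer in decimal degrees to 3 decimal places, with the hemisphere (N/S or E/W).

6.490°N

δ = d/R = 482.5/6375 = 0.075686 rad
φ₂ = arcsin(sin φ₁ cos δ + cos φ₁ sin δ cos θ)
   = arcsin(0.16732·0.99714 + 0.98590·0.07561·-0.72176) = 6.49007°
λ₂ = λ₁ + atan2(sin θ sin δ cos φ₁, cos δ − sin φ₁ sin φ₂) = -59.68495°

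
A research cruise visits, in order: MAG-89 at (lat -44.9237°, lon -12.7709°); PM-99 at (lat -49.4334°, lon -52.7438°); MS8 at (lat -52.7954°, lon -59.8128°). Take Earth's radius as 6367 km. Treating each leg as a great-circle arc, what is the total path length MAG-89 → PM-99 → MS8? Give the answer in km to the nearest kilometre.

3642 km

MAG-89→PM-99: c = 0.474950 rad, d = 3024.01 km
PM-99→MS8: c = 0.097096 rad, d = 618.21 km
Total = 3024.01 + 618.21 = 3642.22 km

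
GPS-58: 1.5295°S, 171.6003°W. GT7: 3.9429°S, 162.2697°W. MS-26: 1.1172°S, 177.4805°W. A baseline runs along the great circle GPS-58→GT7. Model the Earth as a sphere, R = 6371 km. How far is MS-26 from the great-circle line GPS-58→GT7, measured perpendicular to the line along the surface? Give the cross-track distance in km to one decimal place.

122.2 km

δ₁₃ = central angle GPS-58→MS-26 = 0.102853 rad  (haversine)
θ₁₃ = bearing GPS-58→MS-26 = 273.940°,  θ₁₂ = bearing GPS-58→GT7 = 104.709°
dₓₜ = R·arcsin(sin δ₁₃ · sin(θ₁₃ − θ₁₂)) = 6371·arcsin(0.10267·sin(169.231°)) = 122.229 km
|dₓₜ| = 122.229 km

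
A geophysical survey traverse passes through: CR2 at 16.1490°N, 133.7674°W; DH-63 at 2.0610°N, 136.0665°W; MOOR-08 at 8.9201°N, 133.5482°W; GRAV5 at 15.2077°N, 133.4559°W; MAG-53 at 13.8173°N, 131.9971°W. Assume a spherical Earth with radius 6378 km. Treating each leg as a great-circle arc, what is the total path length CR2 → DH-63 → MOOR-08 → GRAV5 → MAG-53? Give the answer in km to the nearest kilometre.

CR2→DH-63: c = 0.249037 rad, d = 1588.36 km
DH-63→MOOR-08: c = 0.127449 rad, d = 812.87 km
MOOR-08→GRAV5: c = 0.109751 rad, d = 699.99 km
GRAV5→MAG-53: c = 0.034589 rad, d = 220.61 km
Total = 1588.36 + 812.87 + 699.99 + 220.61 = 3321.82 km

3322 km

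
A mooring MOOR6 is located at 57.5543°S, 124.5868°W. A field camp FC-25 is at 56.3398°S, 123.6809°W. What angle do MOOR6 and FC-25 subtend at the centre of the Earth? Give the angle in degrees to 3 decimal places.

1.311°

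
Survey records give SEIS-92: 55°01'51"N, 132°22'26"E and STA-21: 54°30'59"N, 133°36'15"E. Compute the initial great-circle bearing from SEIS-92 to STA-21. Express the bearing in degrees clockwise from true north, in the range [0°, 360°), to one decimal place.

SEIS-92: φ = +55.03083°, λ = +132.37389°
STA-21: φ = +54.51639°, λ = +133.60417°
Δλ = 1.2303°
y = sin Δλ · cos φ₂ = 0.012463
x = cos φ₁ sin φ₂ − sin φ₁ cos φ₂ cos Δλ = -0.008869
θ = atan2(y, x) = 125.4363° → 125.4363° (mod 360°)

125.4°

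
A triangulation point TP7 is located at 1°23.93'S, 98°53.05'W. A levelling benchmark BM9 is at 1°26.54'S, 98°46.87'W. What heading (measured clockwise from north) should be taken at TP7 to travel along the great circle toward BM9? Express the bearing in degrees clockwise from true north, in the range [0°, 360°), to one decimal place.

112.9°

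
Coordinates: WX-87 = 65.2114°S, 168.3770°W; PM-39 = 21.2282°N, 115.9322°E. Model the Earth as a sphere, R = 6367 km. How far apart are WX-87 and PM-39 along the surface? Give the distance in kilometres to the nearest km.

Δφ = 86.4396°,  Δλ = -75.6908°
a = sin²(Δφ/2) + cos φ₁ cos φ₂ sin²(Δλ/2) = 0.616064
c = 2·arcsin(√a) = 1.805061 rad = 103.4224°
d = R·c = 6367 × 1.805061 = 11492.8 km

11493 km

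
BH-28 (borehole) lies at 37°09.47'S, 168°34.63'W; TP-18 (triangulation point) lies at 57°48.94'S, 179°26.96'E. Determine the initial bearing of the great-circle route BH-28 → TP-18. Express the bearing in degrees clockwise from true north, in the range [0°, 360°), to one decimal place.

197.1°

BH-28: φ = -37.15783°, λ = -168.57717°
TP-18: φ = -57.81567°, λ = +179.44933°
Δλ = -11.9735°
y = sin Δλ · cos φ₂ = -0.110502
x = cos φ₁ sin φ₂ − sin φ₁ cos φ₂ cos Δλ = -0.359786
θ = atan2(y, x) = -162.9265° → 197.0735° (mod 360°)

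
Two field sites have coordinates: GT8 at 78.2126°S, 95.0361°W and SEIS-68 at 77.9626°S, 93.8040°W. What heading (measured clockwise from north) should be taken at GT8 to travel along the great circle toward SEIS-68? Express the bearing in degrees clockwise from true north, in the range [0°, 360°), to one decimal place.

Δλ = 1.2321°
y = sin Δλ · cos φ₂ = 0.004484
x = cos φ₁ sin φ₂ − sin φ₁ cos φ₂ cos Δλ = 0.004316
θ = atan2(y, x) = 46.0953° → 46.0953° (mod 360°)

46.1°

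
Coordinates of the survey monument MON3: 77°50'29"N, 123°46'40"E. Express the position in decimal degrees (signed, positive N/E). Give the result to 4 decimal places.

+77.8414°, +123.7778°

lat: 77.8414° N → +77.8414°
lon: 123.7778° E → +123.7778°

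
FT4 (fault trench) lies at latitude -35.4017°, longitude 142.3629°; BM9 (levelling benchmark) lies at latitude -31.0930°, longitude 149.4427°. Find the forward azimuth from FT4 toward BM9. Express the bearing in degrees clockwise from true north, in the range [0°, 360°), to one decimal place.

55.9°

Δλ = 7.0798°
y = sin Δλ · cos φ₂ = 0.105544
x = cos φ₁ sin φ₂ − sin φ₁ cos φ₂ cos Δλ = 0.071348
θ = atan2(y, x) = 55.9413° → 55.9413° (mod 360°)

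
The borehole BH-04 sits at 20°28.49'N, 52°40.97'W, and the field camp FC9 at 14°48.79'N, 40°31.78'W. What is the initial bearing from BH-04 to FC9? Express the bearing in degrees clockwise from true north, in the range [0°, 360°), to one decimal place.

114.1°

BH-04: φ = +20.47483°, λ = -52.68283°
FC9: φ = +14.81317°, λ = -40.52967°
Δλ = 12.1532°
y = sin Δλ · cos φ₂ = 0.203529
x = cos φ₁ sin φ₂ − sin φ₁ cos φ₂ cos Δλ = -0.091075
θ = atan2(y, x) = 114.1075° → 114.1075° (mod 360°)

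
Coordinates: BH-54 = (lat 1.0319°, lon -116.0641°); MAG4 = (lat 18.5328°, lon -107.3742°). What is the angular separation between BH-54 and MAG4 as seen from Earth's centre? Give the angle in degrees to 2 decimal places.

19.47°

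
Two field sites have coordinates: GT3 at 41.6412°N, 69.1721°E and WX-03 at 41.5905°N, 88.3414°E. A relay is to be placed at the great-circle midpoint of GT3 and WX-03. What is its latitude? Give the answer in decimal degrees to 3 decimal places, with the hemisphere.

42.016°N

Bx = cos φ₂ cos Δλ = 0.706438,  By = cos φ₂ sin Δλ = 0.245584
φₘ = atan2(sin φ₁ + sin φ₂, √((cos φ₁ + Bx)² + By²)) = 42.01608°
λₘ = λ₁ + atan2(By, cos φ₁ + Bx) = 78.76055°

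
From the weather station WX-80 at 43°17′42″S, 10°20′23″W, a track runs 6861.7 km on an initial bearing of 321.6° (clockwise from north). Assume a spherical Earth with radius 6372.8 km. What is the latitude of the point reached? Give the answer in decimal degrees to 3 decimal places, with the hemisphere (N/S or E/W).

WX-80: φ = -43.29500°, λ = -10.33972°
δ = d/R = 6861.7/6372.8 = 1.076717 rad
φ₂ = arcsin(sin φ₁ cos δ + cos φ₁ sin δ cos θ)
   = arcsin(-0.68575·0.47422 + 0.72783·0.88041·0.78369) = 10.19399°
λ₂ = λ₁ + atan2(sin θ sin δ cos φ₁, cos δ − sin φ₁ sin φ₂) = -44.09405°

10.194°N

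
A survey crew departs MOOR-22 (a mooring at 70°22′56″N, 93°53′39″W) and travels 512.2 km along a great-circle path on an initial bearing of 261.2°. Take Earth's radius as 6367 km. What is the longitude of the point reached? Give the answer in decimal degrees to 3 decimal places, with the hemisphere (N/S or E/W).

106.812°W

MOOR-22: φ = +70.38222°, λ = -93.89417°
δ = d/R = 512.2/6367 = 0.080446 rad
φ₂ = arcsin(sin φ₁ cos δ + cos φ₁ sin δ cos θ)
   = arcsin(0.94195·0.99677 + 0.33574·0.08036·-0.15299) = 69.19254°
λ₂ = λ₁ + atan2(sin θ sin δ cos φ₁, cos δ − sin φ₁ sin φ₂) = -106.81212°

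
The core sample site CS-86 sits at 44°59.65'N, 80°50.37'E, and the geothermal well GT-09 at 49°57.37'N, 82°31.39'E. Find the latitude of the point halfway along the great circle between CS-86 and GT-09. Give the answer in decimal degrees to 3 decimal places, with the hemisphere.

47.478°N

CS-86: φ = +44.99417°, λ = +80.83950°
GT-09: φ = +49.95617°, λ = +82.52317°
Bx = cos φ₂ cos Δλ = 0.643096,  By = cos φ₂ sin Δλ = 0.018903
φₘ = atan2(sin φ₁ + sin φ₂, √((cos φ₁ + Bx)² + By²)) = 47.47824°
λₘ = λ₁ + atan2(By, cos φ₁ + Bx) = 81.64156°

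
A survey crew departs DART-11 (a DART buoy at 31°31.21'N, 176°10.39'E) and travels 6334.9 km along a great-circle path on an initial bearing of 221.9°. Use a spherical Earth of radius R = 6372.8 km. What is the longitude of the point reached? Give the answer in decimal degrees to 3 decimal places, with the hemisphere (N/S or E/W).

DART-11: φ = +31.52017°, λ = +176.17317°
δ = d/R = 6334.9/6372.8 = 0.994053 rad
φ₂ = arcsin(sin φ₁ cos δ + cos φ₁ sin δ cos θ)
   = arcsin(0.52280·0.54530 + 0.85246·0.83824·-0.74431) = -14.28697°
λ₂ = λ₁ + atan2(sin θ sin δ cos φ₁, cos δ − sin φ₁ sin φ₂) = 140.88618°

140.886°E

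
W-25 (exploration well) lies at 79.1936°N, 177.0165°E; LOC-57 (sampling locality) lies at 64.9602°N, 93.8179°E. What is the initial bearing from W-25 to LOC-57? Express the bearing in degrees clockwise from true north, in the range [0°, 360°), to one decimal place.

286.0°

Δλ = -83.1986°
y = sin Δλ · cos φ₂ = -0.420269
x = cos φ₁ sin φ₂ − sin φ₁ cos φ₂ cos Δλ = 0.120634
θ = atan2(y, x) = -73.9844° → 286.0156° (mod 360°)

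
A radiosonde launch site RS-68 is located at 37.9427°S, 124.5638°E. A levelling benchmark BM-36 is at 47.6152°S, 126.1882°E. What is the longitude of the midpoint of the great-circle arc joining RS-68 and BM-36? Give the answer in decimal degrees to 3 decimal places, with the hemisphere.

125.312°E

Bx = cos φ₂ cos Δλ = 0.673836,  By = cos φ₂ sin Δλ = 0.019109
φₘ = atan2(sin φ₁ + sin φ₂, √((cos φ₁ + Bx)² + By²)) = -42.78180°
λₘ = λ₁ + atan2(By, cos φ₁ + Bx) = 125.31241°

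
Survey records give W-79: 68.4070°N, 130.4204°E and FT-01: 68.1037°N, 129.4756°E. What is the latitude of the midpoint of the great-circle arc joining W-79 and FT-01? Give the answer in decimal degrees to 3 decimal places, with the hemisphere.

Bx = cos φ₂ cos Δλ = 0.372877,  By = cos φ₂ sin Δλ = -0.006149
φₘ = atan2(sin φ₁ + sin φ₂, √((cos φ₁ + Bx)² + By²)) = 68.25602°
λₘ = λ₁ + atan2(By, cos φ₁ + Bx) = 129.94487°

68.256°N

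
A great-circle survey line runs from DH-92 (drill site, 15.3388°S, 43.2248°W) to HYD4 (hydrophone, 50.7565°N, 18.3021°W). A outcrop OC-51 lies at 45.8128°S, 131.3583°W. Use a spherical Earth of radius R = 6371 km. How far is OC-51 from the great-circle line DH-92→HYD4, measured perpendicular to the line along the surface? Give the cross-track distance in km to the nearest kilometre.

3138 km

δ₁₃ = central angle DH-92→OC-51 = 1.357609 rad  (haversine)
θ₁₃ = bearing DH-92→OC-51 = 225.461°,  θ₁₂ = bearing DH-92→HYD4 = 16.523°
dₓₜ = R·arcsin(sin δ₁₃ · sin(θ₁₃ − θ₁₂)) = 6371·arcsin(0.97736·sin(208.938°)) = -3138.262 km
|dₓₜ| = 3138.262 km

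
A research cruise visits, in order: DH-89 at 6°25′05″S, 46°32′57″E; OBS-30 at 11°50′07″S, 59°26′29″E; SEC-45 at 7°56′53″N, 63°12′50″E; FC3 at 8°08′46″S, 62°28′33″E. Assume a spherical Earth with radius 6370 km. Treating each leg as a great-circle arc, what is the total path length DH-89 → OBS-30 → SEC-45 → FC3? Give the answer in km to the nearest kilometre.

5567 km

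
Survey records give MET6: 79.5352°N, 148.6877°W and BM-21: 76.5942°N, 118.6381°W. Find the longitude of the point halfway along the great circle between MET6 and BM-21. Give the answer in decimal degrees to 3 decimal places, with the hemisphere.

131.796°W

Bx = cos φ₂ cos Δλ = 0.200684,  By = cos φ₂ sin Δλ = 0.116097
φₘ = atan2(sin φ₁ + sin φ₂, √((cos φ₁ + Bx)² + By²)) = 78.45563°
λₘ = λ₁ + atan2(By, cos φ₁ + Bx) = -131.79586°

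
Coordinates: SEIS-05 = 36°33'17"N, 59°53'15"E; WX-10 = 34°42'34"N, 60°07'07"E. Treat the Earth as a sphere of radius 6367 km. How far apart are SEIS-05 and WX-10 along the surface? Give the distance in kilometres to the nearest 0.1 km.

206.1 km

SEIS-05: φ = +36.55472°, λ = +59.88750°
WX-10: φ = +34.70944°, λ = +60.11861°
Δφ = -1.8453°,  Δλ = 0.2311°
a = sin²(Δφ/2) + cos φ₁ cos φ₂ sin²(Δλ/2) = 0.000262
c = 2·arcsin(√a) = 0.032373 rad = 1.8548°
d = R·c = 6367 × 0.032373 = 206.1 km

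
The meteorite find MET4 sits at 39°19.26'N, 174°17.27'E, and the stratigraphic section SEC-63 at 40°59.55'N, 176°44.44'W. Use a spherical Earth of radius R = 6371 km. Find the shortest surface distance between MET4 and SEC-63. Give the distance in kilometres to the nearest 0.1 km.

784.4 km

MET4: φ = +39.32100°, λ = +174.28783°
SEC-63: φ = +40.99250°, λ = -176.74067°
Δφ = 1.6715°,  Δλ = 8.9715°
a = sin²(Δφ/2) + cos φ₁ cos φ₂ sin²(Δλ/2) = 0.003785
c = 2·arcsin(√a) = 0.123115 rad = 7.0540°
d = R·c = 6371 × 0.123115 = 784.4 km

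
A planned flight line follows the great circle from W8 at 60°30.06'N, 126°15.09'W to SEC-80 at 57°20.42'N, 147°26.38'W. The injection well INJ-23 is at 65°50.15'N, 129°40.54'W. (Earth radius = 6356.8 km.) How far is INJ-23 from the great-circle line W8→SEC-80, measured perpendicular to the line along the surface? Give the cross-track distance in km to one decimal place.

610.3 km

W8: φ = +60.50100°, λ = -126.25150°
SEC-80: φ = +57.34033°, λ = -147.43967°
INJ-23: φ = +65.83583°, λ = -129.67567°
δ₁₃ = central angle W8→INJ-23 = 0.096904 rad  (haversine)
θ₁₃ = bearing W8→INJ-23 = 345.362°,  θ₁₂ = bearing W8→SEC-80 = 263.163°
dₓₜ = R·arcsin(sin δ₁₃ · sin(θ₁₃ − θ₁₂)) = 6356.8·arcsin(0.09675·sin(82.199°)) = 610.280 km
|dₓₜ| = 610.280 km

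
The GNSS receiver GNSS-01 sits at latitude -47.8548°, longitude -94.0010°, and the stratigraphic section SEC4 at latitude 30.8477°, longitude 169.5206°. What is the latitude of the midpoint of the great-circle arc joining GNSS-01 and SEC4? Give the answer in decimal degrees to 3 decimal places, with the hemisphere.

Bx = cos φ₂ cos Δλ = -0.096867,  By = cos φ₂ sin Δλ = -0.853051
φₘ = atan2(sin φ₁ + sin φ₂, √((cos φ₁ + Bx)² + By²)) = -12.53861°
λₘ = λ₁ + atan2(By, cos φ₁ + Bx) = -150.05854°

12.539°S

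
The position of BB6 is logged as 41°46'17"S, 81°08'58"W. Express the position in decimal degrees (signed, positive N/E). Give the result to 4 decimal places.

lat: 41.7714° S → -41.7714°
lon: 81.1494° W → -81.1494°

-41.7714°, -81.1494°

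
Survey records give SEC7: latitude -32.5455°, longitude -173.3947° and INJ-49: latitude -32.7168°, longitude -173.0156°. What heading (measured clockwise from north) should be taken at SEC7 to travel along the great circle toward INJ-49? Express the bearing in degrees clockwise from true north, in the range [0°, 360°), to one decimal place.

Δλ = 0.3791°
y = sin Δλ · cos φ₂ = 0.005567
x = cos φ₁ sin φ₂ − sin φ₁ cos φ₂ cos Δλ = -0.003000
θ = atan2(y, x) = 118.3178° → 118.3178° (mod 360°)

118.3°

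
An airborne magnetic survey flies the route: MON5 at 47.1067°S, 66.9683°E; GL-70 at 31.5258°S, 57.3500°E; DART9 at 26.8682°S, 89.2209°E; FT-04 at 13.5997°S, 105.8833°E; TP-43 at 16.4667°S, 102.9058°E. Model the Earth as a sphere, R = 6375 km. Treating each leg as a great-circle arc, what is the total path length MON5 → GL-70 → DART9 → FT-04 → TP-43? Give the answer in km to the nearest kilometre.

MON5→GL-70: c = 0.300811 rad, d = 1917.67 km
GL-70→DART9: c = 0.490575 rad, d = 3127.42 km
DART9→FT-04: c = 0.357144 rad, d = 2276.79 km
FT-04→TP-43: c = 0.070867 rad, d = 451.77 km
Total = 1917.67 + 3127.42 + 2276.79 + 451.77 = 7773.66 km

7774 km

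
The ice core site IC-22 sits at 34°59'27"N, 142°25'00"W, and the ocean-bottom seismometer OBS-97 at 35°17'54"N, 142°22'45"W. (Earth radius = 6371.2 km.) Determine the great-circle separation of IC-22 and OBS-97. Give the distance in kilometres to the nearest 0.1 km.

34.4 km

IC-22: φ = +34.99083°, λ = -142.41667°
OBS-97: φ = +35.29833°, λ = -142.37917°
Δφ = 0.3075°,  Δλ = 0.0375°
a = sin²(Δφ/2) + cos φ₁ cos φ₂ sin²(Δλ/2) = 0.000007
c = 2·arcsin(√a) = 0.005394 rad = 0.3090°
d = R·c = 6371.2 × 0.005394 = 34.4 km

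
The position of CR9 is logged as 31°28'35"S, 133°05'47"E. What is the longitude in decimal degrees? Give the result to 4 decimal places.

133.0964°E

133° + 5′/60 + 47″/3600 = 133 + 0.08333 + 0.01306 = 133.0964°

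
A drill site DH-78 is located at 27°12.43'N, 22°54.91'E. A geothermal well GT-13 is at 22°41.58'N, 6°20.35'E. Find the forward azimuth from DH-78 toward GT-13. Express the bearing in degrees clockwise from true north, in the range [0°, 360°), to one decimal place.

256.9°

DH-78: φ = +27.20717°, λ = +22.91517°
GT-13: φ = +22.69300°, λ = +6.33917°
Δλ = -16.5760°
y = sin Δλ · cos φ₂ = -0.263201
x = cos φ₁ sin φ₂ − sin φ₁ cos φ₂ cos Δλ = -0.061176
θ = atan2(y, x) = -103.0849° → 256.9151° (mod 360°)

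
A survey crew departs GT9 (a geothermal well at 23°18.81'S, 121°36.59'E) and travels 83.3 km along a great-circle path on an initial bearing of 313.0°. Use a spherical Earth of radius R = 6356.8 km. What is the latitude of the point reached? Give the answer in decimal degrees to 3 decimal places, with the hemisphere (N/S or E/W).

22.800°S

GT9: φ = -23.31350°, λ = +121.60983°
δ = d/R = 83.3/6356.8 = 0.013104 rad
φ₂ = arcsin(sin φ₁ cos δ + cos φ₁ sin δ cos θ)
   = arcsin(-0.39576·0.99991 + 0.91835·0.01310·0.68200) = -22.80033°
λ₂ = λ₁ + atan2(sin θ sin δ cos φ₁, cos δ − sin φ₁ sin φ₂) = 121.01419°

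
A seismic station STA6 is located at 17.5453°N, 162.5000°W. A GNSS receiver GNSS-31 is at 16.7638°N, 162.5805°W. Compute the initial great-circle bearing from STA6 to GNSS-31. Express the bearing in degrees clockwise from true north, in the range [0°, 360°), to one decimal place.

185.6°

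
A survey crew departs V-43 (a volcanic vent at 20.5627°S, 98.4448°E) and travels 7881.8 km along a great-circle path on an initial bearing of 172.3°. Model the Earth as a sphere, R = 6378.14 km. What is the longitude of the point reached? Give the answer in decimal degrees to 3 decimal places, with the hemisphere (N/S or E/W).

δ = d/R = 7881.8/6378.14 = 1.235752 rad
φ₂ = arcsin(sin φ₁ cos δ + cos φ₁ sin δ cos θ)
   = arcsin(-0.35123·0.32881 + 0.93629·0.94440·-0.99098) = -82.63197°
λ₂ = λ₁ + atan2(sin θ sin δ cos φ₁, cos δ − sin φ₁ sin φ₂) = -162.19859°

162.199°W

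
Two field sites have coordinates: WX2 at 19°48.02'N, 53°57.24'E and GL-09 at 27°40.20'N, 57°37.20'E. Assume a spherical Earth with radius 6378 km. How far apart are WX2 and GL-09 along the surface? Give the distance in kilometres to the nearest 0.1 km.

952.2 km

WX2: φ = +19.80033°, λ = +53.95400°
GL-09: φ = +27.67000°, λ = +57.62000°
Δφ = 7.8697°,  Δλ = 3.6660°
a = sin²(Δφ/2) + cos φ₁ cos φ₂ sin²(Δλ/2) = 0.005562
c = 2·arcsin(√a) = 0.149290 rad = 8.5537°
d = R·c = 6378 × 0.149290 = 952.2 km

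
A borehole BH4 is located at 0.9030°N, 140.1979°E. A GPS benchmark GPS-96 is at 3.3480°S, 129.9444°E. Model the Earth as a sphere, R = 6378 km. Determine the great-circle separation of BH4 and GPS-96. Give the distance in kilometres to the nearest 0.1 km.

1235.1 km

Δφ = -4.2510°,  Δλ = -10.2535°
a = sin²(Δφ/2) + cos φ₁ cos φ₂ sin²(Δλ/2) = 0.009346
c = 2·arcsin(√a) = 0.193652 rad = 11.0954°
d = R·c = 6378 × 0.193652 = 1235.1 km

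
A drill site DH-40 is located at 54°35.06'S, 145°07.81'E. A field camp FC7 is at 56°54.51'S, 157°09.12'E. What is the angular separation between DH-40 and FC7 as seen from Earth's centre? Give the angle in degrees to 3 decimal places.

7.143°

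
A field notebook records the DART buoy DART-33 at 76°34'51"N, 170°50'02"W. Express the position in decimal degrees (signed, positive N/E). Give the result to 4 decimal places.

lat: 76.5808° N → +76.5808°
lon: 170.8339° W → -170.8339°

+76.5808°, -170.8339°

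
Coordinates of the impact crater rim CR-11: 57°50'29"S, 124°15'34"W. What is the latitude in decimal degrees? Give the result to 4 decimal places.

57.8414°S

57° + 50′/60 + 29″/3600 = 57 + 0.83333 + 0.00806 = 57.8414°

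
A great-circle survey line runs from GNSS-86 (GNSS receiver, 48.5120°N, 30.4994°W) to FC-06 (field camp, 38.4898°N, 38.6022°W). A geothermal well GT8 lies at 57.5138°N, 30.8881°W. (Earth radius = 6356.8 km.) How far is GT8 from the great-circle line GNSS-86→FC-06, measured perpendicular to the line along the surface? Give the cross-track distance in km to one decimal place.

δ₁₃ = central angle GNSS-86→GT8 = 0.157163 rad  (haversine)
θ₁₃ = bearing GNSS-86→GT8 = 358.666°,  θ₁₂ = bearing GNSS-86→FC-06 = 213.265°
dₓₜ = R·arcsin(sin δ₁₃ · sin(θ₁₃ − θ₁₂)) = 6356.8·arcsin(0.15652·sin(145.401°)) = 565.706 km
|dₓₜ| = 565.706 km

565.7 km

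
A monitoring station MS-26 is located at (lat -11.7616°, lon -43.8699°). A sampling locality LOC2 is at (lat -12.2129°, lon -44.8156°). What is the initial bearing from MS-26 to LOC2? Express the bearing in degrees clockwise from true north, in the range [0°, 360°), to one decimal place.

Δλ = -0.9457°
y = sin Δλ · cos φ₂ = -0.016131
x = cos φ₁ sin φ₂ − sin φ₁ cos φ₂ cos Δλ = -0.007904
θ = atan2(y, x) = -116.1031° → 243.8969° (mod 360°)

243.9°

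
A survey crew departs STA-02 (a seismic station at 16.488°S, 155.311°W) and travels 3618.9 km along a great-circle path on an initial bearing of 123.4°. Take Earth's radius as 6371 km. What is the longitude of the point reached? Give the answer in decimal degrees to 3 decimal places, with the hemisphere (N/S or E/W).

123.507°W

δ = d/R = 3618.9/6371 = 0.568027 rad
φ₂ = arcsin(sin φ₁ cos δ + cos φ₁ sin δ cos θ)
   = arcsin(-0.28381·0.84296 + 0.95888·0.53797·-0.55048) = -31.54781°
λ₂ = λ₁ + atan2(sin θ sin δ cos φ₁, cos δ − sin φ₁ sin φ₂) = -123.50710°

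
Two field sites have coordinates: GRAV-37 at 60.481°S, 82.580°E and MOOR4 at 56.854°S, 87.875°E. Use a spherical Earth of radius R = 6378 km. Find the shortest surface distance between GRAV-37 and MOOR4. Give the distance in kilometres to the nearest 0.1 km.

506.6 km

Δφ = 3.6270°,  Δλ = 5.2950°
a = sin²(Δφ/2) + cos φ₁ cos φ₂ sin²(Δλ/2) = 0.001576
c = 2·arcsin(√a) = 0.079426 rad = 4.5508°
d = R·c = 6378 × 0.079426 = 506.6 km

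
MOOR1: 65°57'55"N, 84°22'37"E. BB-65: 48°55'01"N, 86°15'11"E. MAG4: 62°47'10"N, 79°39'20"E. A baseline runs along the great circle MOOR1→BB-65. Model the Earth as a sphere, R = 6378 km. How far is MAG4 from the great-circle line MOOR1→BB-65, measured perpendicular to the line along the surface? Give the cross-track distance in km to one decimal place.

264.8 km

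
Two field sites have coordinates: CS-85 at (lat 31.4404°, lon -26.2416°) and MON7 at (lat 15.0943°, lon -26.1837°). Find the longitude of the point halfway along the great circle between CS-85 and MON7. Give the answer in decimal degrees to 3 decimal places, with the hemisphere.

26.211°W

Bx = cos φ₂ cos Δλ = 0.965498,  By = cos φ₂ sin Δλ = 0.000976
φₘ = atan2(sin φ₁ + sin φ₂, √((cos φ₁ + Bx)² + By²)) = 23.26735°
λₘ = λ₁ + atan2(By, cos φ₁ + Bx) = -26.21086°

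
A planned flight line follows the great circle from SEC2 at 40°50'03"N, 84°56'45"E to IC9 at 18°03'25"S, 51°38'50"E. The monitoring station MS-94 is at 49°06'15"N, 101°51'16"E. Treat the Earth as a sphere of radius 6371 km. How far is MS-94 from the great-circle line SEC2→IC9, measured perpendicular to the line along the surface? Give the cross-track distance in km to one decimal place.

SEC2: φ = +40.83417°, λ = +84.94583°
IC9: φ = -18.05694°, λ = +51.64722°
MS-94: φ = +49.10417°, λ = +101.85444°
δ₁₃ = central angle SEC2→MS-94 = 0.252913 rad  (haversine)
θ₁₃ = bearing SEC2→MS-94 = 49.549°,  θ₁₂ = bearing SEC2→IC9 = 214.689°
dₓₜ = R·arcsin(sin δ₁₃ · sin(θ₁₃ − θ₁₂)) = 6371·arcsin(0.25023·sin(-165.140°)) = -409.135 km
|dₓₜ| = 409.135 km

409.1 km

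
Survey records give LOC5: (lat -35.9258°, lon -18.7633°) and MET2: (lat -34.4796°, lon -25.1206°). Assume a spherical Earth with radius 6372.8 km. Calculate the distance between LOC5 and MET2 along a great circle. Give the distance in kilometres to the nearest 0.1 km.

599.6 km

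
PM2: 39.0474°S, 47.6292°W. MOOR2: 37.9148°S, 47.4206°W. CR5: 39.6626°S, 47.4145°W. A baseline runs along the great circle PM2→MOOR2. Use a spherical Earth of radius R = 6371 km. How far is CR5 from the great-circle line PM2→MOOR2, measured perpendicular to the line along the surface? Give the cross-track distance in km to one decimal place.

δ₁₃ = central angle PM2→CR5 = 0.011121 rad  (haversine)
θ₁₃ = bearing PM2→CR5 = 164.966°,  θ₁₂ = bearing PM2→MOOR2 = 8.269°
dₓₜ = R·arcsin(sin δ₁₃ · sin(θ₁₃ − θ₁₂)) = 6371·arcsin(0.01112·sin(156.697°)) = 28.029 km
|dₓₜ| = 28.029 km

28.0 km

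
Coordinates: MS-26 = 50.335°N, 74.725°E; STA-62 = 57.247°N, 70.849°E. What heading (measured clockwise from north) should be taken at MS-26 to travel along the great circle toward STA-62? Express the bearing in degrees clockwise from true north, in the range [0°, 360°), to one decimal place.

343.2°

Δλ = -3.8760°
y = sin Δλ · cos φ₂ = -0.036571
x = cos φ₁ sin φ₂ − sin φ₁ cos φ₂ cos Δλ = 0.121297
θ = atan2(y, x) = -16.7782° → 343.2218° (mod 360°)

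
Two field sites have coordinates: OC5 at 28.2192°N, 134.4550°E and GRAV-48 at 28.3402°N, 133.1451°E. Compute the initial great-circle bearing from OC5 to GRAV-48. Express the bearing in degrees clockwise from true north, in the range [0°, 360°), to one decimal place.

Δλ = -1.3099°
y = sin Δλ · cos φ₂ = -0.020120
x = cos φ₁ sin φ₂ − sin φ₁ cos φ₂ cos Δλ = 0.002221
θ = atan2(y, x) = -83.7019° → 276.2981° (mod 360°)

276.3°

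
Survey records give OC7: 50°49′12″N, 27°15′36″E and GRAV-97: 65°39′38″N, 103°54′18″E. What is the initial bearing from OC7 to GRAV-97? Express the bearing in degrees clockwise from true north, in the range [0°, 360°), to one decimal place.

OC7: φ = +50.82000°, λ = +27.26000°
GRAV-97: φ = +65.66056°, λ = +103.90500°
Δλ = 76.6450°
y = sin Δλ · cos φ₂ = 0.400996
x = cos φ₁ sin φ₂ − sin φ₁ cos φ₂ cos Δλ = 0.501814
θ = atan2(y, x) = 38.6281° → 38.6281° (mod 360°)

38.6°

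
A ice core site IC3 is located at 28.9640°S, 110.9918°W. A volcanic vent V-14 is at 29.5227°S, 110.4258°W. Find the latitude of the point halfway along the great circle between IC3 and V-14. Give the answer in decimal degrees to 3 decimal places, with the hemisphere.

Bx = cos φ₂ cos Δλ = 0.870118,  By = cos φ₂ sin Δλ = 0.008596
φₘ = atan2(sin φ₁ + sin φ₂, √((cos φ₁ + Bx)² + By²)) = -29.24365°
λₘ = λ₁ + atan2(By, cos φ₁ + Bx) = -110.70957°

29.244°S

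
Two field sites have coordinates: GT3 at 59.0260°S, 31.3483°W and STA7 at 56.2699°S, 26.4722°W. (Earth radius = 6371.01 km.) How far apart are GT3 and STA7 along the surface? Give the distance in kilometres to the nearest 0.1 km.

Δφ = 2.7561°,  Δλ = 4.8761°
a = sin²(Δφ/2) + cos φ₁ cos φ₂ sin²(Δλ/2) = 0.001095
c = 2·arcsin(√a) = 0.066209 rad = 3.7935°
d = R·c = 6371.01 × 0.066209 = 421.8 km

421.8 km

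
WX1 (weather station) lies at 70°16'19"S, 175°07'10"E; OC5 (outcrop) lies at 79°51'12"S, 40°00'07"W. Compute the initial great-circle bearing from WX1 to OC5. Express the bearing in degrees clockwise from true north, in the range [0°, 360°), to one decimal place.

167.8°

WX1: φ = -70.27194°, λ = +175.11944°
OC5: φ = -79.85333°, λ = -40.00194°
Δλ = 144.8786°
y = sin Δλ · cos φ₂ = 0.101352
x = cos φ₁ sin φ₂ − sin φ₁ cos φ₂ cos Δλ = -0.467914
θ = atan2(y, x) = 167.7783° → 167.7783° (mod 360°)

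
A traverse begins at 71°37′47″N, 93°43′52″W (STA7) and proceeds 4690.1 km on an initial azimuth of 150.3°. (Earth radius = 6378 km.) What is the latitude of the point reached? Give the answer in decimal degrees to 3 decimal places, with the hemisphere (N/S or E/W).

31.342°N

STA7: φ = +71.62972°, λ = -93.73111°
δ = d/R = 4690.1/6378 = 0.735356 rad
φ₂ = arcsin(sin φ₁ cos δ + cos φ₁ sin δ cos θ)
   = arcsin(0.94904·0.74159 + 0.31516·0.67085·-0.86863) = 31.34240°
λ₂ = λ₁ + atan2(sin θ sin δ cos φ₁, cos δ − sin φ₁ sin φ₂) = -70.82832°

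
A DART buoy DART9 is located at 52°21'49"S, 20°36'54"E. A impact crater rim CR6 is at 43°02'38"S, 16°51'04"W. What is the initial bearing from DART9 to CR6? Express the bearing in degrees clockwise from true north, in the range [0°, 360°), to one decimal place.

DART9: φ = -52.36361°, λ = +20.61500°
CR6: φ = -43.04389°, λ = -16.85111°
Δλ = -37.4661°
y = sin Δλ · cos φ₂ = -0.444559
x = cos φ₁ sin φ₂ − sin φ₁ cos φ₂ cos Δλ = 0.042556
θ = atan2(y, x) = -84.5320° → 275.4680° (mod 360°)

275.5°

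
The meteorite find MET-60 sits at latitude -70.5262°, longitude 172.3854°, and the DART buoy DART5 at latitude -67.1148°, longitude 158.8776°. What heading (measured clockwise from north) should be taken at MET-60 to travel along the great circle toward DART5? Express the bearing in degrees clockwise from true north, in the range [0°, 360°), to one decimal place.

298.5°

Δλ = -13.5078°
y = sin Δλ · cos φ₂ = -0.090835
x = cos φ₁ sin φ₂ − sin φ₁ cos φ₂ cos Δλ = 0.049363
θ = atan2(y, x) = -61.4788° → 298.5212° (mod 360°)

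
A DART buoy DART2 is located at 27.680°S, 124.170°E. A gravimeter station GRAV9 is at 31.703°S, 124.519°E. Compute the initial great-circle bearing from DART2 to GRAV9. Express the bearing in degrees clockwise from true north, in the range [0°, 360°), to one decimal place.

Δλ = 0.3490°
y = sin Δλ · cos φ₂ = 0.005182
x = cos φ₁ sin φ₂ − sin φ₁ cos φ₂ cos Δλ = -0.070164
θ = atan2(y, x) = 175.7759° → 175.7759° (mod 360°)

175.8°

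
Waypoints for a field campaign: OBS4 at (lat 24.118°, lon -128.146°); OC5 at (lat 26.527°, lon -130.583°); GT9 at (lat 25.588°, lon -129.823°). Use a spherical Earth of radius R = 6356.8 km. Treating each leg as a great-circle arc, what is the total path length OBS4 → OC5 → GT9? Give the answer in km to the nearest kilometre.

OBS4→OC5: c = 0.056970 rad, d = 362.14 km
OC5→GT9: c = 0.020263 rad, d = 128.81 km
Total = 362.14 + 128.81 = 490.95 km

491 km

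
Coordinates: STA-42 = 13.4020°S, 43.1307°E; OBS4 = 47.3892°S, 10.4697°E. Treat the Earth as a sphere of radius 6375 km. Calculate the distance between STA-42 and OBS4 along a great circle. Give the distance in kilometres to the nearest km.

4843 km

Δφ = -33.9872°,  Δλ = -32.6610°
a = sin²(Δφ/2) + cos φ₁ cos φ₂ sin²(Δλ/2) = 0.137487
c = 2·arcsin(√a) = 0.759723 rad = 43.5289°
d = R·c = 6375 × 0.759723 = 4843.2 km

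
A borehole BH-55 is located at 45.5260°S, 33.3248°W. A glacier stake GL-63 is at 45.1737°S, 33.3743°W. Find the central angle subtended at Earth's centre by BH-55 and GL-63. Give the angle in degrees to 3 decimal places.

Δφ = 0.3523°,  Δλ = -0.0495°
a = sin²(Δφ/2) + cos φ₁ cos φ₂ sin²(Δλ/2) = 0.000010
c = 2·arcsin(√a) = 0.006179 rad = 0.3540°

0.354°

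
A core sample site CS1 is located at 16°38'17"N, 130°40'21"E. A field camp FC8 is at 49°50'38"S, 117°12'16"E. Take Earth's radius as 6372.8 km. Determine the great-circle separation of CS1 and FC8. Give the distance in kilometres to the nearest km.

CS1: φ = +16.63806°, λ = +130.67250°
FC8: φ = -49.84389°, λ = +117.20444°
Δφ = -66.4819°,  Δλ = -13.4681°
a = sin²(Δφ/2) + cos φ₁ cos φ₂ sin²(Δλ/2) = 0.308977
c = 2·arcsin(√a) = 1.178787 rad = 67.5395°
d = R·c = 6372.8 × 1.178787 = 7512.2 km

7512 km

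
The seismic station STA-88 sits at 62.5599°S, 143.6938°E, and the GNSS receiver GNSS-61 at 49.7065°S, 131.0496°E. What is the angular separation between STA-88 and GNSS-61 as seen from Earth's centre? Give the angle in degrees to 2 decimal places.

14.60°

Δφ = 12.8534°,  Δλ = -12.6442°
a = sin²(Δφ/2) + cos φ₁ cos φ₂ sin²(Δλ/2) = 0.016142
c = 2·arcsin(√a) = 0.254795 rad = 14.5987°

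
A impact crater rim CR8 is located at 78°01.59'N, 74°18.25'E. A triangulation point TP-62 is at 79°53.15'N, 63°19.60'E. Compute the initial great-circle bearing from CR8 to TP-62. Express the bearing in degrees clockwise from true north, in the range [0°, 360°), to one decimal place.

CR8: φ = +78.02650°, λ = +74.30417°
TP-62: φ = +79.88583°, λ = +63.32667°
Δλ = -10.9775°
y = sin Δλ · cos φ₂ = -0.033440
x = cos φ₁ sin φ₂ − sin φ₁ cos φ₂ cos Δλ = 0.035589
θ = atan2(y, x) = -43.2170° → 316.7830° (mod 360°)

316.8°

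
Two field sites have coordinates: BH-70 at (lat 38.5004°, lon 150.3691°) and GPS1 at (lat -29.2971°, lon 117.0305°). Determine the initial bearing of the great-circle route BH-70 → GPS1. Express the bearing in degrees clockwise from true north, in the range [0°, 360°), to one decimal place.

209.8°

Δλ = -33.3386°
y = sin Δλ · cos φ₂ = -0.479290
x = cos φ₁ sin φ₂ − sin φ₁ cos φ₂ cos Δλ = -0.836514
θ = atan2(y, x) = -150.1889° → 209.8111° (mod 360°)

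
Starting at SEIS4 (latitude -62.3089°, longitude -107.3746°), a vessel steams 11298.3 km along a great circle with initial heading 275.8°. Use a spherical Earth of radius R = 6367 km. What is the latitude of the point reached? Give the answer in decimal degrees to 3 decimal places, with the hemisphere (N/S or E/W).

13.010°N

δ = d/R = 11298.3/6367 = 1.774509 rad
φ₂ = arcsin(sin φ₁ cos δ + cos φ₁ sin δ cos θ)
   = arcsin(-0.88547·-0.20231 + 0.46470·0.97932·0.10106) = 13.01029°
λ₂ = λ₁ + atan2(sin θ sin δ cos φ₁, cos δ − sin φ₁ sin φ₂) = 162.25014°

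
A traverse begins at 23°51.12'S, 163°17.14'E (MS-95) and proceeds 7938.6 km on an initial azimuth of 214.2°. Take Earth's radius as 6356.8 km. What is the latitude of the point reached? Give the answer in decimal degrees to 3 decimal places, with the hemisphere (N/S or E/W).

57.729°S

MS-95: φ = -23.85200°, λ = +163.28567°
δ = d/R = 7938.6/6356.8 = 1.248836 rad
φ₂ = arcsin(sin φ₁ cos δ + cos φ₁ sin δ cos θ)
   = arcsin(-0.40438·0.31643 + 0.91459·0.94862·-0.82708) = -57.72867°
λ₂ = λ₁ + atan2(sin θ sin δ cos φ₁, cos δ − sin φ₁ sin φ₂) = 70.29421°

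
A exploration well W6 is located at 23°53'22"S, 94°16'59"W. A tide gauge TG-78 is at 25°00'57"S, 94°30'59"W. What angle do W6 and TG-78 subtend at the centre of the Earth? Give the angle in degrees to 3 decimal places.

W6: φ = -23.88944°, λ = -94.28306°
TG-78: φ = -25.01583°, λ = -94.51639°
Δφ = -1.1264°,  Δλ = -0.2333°
a = sin²(Δφ/2) + cos φ₁ cos φ₂ sin²(Δλ/2) = 0.000100
c = 2·arcsin(√a) = 0.020006 rad = 1.1462°

1.146°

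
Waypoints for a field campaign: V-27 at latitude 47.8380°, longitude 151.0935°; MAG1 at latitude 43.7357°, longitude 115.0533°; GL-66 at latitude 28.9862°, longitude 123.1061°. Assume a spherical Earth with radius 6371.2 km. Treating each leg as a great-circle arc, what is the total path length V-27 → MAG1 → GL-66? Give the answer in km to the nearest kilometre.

4595 km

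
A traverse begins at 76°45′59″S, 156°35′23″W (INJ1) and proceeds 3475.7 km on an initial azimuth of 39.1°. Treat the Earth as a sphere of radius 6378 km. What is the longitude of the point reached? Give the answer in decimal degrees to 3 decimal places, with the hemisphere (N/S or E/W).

127.489°W

INJ1: φ = -76.76639°, λ = -156.58972°
δ = d/R = 3475.7/6378 = 0.544951 rad
φ₂ = arcsin(sin φ₁ cos δ + cos φ₁ sin δ cos θ)
   = arcsin(-0.97344·0.85515 + 0.22892·0.51838·0.77605) = -47.76141°
λ₂ = λ₁ + atan2(sin θ sin δ cos φ₁, cos δ − sin φ₁ sin φ₂) = -127.48938°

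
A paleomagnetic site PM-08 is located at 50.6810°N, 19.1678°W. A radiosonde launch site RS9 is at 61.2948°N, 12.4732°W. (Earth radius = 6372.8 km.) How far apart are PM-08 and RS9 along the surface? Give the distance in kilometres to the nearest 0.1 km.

Δφ = 10.6138°,  Δλ = 6.6946°
a = sin²(Δφ/2) + cos φ₁ cos φ₂ sin²(Δλ/2) = 0.009592
c = 2·arcsin(√a) = 0.196192 rad = 11.2410°
d = R·c = 6372.8 × 0.196192 = 1250.3 km

1250.3 km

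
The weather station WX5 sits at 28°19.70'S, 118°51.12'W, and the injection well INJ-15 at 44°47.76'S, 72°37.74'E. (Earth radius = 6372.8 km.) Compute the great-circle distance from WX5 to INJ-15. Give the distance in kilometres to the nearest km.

WX5: φ = -28.32833°, λ = -118.85200°
INJ-15: φ = -44.79600°, λ = +72.62900°
Δφ = -16.4677°,  Δλ = -168.5190°
a = sin²(Δφ/2) + cos φ₁ cos φ₂ sin²(Δλ/2) = 0.638899
c = 2·arcsin(√a) = 1.852297 rad = 106.1288°
d = R·c = 6372.8 × 1.852297 = 11804.3 km

11804 km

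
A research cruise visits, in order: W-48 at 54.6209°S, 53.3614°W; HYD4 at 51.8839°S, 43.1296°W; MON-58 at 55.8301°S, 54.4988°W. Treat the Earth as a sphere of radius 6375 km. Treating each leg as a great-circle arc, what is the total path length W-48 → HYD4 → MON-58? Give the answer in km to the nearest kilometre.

W-48→HYD4: c = 0.116892 rad, d = 745.19 km
HYD4→MON-58: c = 0.135557 rad, d = 864.17 km
Total = 745.19 + 864.17 = 1609.36 km

1609 km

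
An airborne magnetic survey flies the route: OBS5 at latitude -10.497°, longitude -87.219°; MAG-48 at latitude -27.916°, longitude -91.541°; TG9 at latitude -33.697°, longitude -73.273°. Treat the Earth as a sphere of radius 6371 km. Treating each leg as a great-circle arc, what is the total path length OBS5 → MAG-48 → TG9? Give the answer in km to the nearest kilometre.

OBS5→MAG-48: c = 0.312167 rad, d = 1988.81 km
MAG-48→TG9: c = 0.291332 rad, d = 1856.08 km
Total = 1988.81 + 1856.08 = 3844.89 km

3845 km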